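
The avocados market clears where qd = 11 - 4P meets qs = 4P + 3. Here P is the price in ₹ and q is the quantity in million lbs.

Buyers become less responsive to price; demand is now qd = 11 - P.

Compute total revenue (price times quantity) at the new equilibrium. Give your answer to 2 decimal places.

15.04

Initially, 11 - 4P = 4P + 3, so 8 = 8P and P = 1, q = 7.
The shock moves the curves to qd = 11 - P and qs = 4P + 3.
Equate the new curves: 11 - P = 4P + 3, giving 8 = 5P, P = 1.6, q = 9.4.
New expenditure = 1.6 × 9.4 = 15.04.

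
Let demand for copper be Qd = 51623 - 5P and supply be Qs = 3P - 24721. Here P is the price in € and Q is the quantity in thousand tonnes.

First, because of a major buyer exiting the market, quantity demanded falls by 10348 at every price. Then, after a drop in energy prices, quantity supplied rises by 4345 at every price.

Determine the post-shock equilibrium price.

Solve the original market: 51623 - 5P = 3P - 24721, hence P = 9543 and Q = 3908.
The shock moves the curves to Qd = 41275 - 5P and Qs = 3P - 20376.
Clearing the new market: 41275 - 5P = 3P - 20376, so P = 7706.375 and Q = 2743.125.

7706.375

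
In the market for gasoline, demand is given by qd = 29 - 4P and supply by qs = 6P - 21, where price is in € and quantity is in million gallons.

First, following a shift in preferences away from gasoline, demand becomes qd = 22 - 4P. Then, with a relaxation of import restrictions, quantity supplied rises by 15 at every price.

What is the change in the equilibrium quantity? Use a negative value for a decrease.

+1.8

Solve the original market: 29 - 4P = 6P - 21, hence P = 5 and q = 9.
The shock moves the curves to qd = 22 - 4P and qs = 6P - 6.
Equate the new curves: 22 - 4P = 6P - 6, giving 28 = 10P, P = 2.8, q = 10.8.
Δq = 10.8 − 9 = +1.8.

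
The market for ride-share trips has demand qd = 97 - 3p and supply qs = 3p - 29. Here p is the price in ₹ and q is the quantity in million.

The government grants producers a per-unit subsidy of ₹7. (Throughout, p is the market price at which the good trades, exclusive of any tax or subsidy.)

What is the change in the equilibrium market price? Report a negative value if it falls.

-3.5

Before the shock: 97 - 3p = 3p - 29 ⇒ 126 = 6p ⇒ p = 21, q = 34.
Since sellers receive the price plus the subsidy, the effective supply curve becomes qs = 3p - 8.
New equilibrium: 97 - 3p = 3p - 8 ⇒ 105 = 6p ⇒ p = 17.5, q = 44.5.
Δp = 17.5 − 21 = -3.5.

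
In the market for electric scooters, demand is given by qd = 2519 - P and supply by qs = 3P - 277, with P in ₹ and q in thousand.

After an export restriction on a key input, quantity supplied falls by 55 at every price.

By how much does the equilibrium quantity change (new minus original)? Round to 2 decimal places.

-13.75

Initially, 2519 - P = 3P - 277, so 2796 = 4P and P = 699, q = 1820.
The shock moves the curves to qd = 2519 - P and qs = 3P - 332.
New equilibrium: 2519 - P = 3P - 332 ⇒ 2851 = 4P ⇒ P = 712.75, q = 1806.25.
Δq = 1806.25 − 1820 = -13.75.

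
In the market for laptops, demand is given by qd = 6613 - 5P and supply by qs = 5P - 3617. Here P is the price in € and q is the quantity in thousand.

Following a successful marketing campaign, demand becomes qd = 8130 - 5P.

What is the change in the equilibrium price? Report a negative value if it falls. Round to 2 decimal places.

+151.70

Original equilibrium: 6613 - 5P = 5P - 3617 gives 10230 = 10P, so P = 1023 and q = 1498.
The new curves are qd = 8130 - 5P (demand) and qs = 5P - 3617 (supply).
New equilibrium: 8130 - 5P = 5P - 3617 ⇒ 11747 = 10P ⇒ P = 1174.7, q = 2256.5.
ΔP = 1174.7 − 1023 = +151.70.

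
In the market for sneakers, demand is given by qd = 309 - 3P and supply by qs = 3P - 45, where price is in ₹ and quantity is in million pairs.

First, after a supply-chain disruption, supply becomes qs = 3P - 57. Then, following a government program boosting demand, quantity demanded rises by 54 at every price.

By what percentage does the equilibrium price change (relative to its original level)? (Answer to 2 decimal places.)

+18.64

Initially, 309 - 3P = 3P - 45, so 354 = 6P and P = 59, q = 132.
With the change applied: demand qd = 363 - 3P, supply qs = 3P - 57.
Clearing the new market: 363 - 3P = 3P - 57, so P = 70 and q = 153.
%ΔP = (70 − 59) / 59 × 100 = +18.64%.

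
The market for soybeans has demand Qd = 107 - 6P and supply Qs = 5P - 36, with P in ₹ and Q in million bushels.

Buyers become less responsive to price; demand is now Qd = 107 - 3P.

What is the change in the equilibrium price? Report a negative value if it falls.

Original equilibrium: 107 - 6P = 5P - 36 gives 143 = 11P, so P = 13 and Q = 29.
The new curves are Qd = 107 - 3P (demand) and Qs = 5P - 36 (supply).
Equate the new curves: 107 - 3P = 5P - 36, giving 143 = 8P, P = 17.875, Q = 53.375.
ΔP = 17.875 − 13 = +4.875.

+4.875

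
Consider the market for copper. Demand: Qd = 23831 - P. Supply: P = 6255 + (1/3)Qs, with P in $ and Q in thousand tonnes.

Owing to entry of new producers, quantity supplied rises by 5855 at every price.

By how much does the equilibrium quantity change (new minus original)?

+1463.75

Initially, 23831 - P = 3P - 18765, so 42596 = 4P and P = 10649, Q = 13182.
The shock moves the curves to Qd = 23831 - P and Qs = 3P - 12910.
Equate the new curves: 23831 - P = 3P - 12910, giving 36741 = 4P, P = 9185.25, Q = 14645.75.
ΔQ = 14645.75 − 13182 = +1463.75.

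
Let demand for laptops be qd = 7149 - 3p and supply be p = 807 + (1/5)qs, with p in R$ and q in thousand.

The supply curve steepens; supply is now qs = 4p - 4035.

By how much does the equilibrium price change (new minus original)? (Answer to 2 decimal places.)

Initially, 7149 - 3p = 5p - 4035, so 11184 = 8p and p = 1398, q = 2955.
After the shift, demand is qd = 7149 - 3p and supply is qs = 4p - 4035.
Setting them equal: 7149 - 3p = 4p - 4035 → 11184 = 7p, so p = 11184/7 ≈ 1597.7143 and q = 16491/7 ≈ 2355.8571.
Δp = 1597.7143 − 1398 = +199.71.

+199.71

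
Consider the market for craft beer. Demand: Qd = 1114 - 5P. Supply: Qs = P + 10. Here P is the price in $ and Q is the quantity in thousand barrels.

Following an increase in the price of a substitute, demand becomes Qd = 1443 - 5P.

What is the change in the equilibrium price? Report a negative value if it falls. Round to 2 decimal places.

Initially, 1114 - 5P = P + 10, so 1104 = 6P and P = 184, Q = 194.
The shock moves the curves to Qd = 1443 - 5P and Qs = P + 10.
Equate the new curves: 1443 - 5P = P + 10, giving 1433 = 6P, P = 1433/6 ≈ 238.8333, Q = 1493/6 ≈ 248.8333.
ΔP = 238.8333 − 184 = +54.83.

+54.83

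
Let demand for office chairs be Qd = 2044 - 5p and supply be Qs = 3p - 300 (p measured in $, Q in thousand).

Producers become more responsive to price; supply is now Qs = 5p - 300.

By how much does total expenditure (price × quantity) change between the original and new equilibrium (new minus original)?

+34749.8

Initially, 2044 - 5p = 3p - 300, so 2344 = 8p and p = 293, Q = 579.
With the change applied: demand Qd = 2044 - 5p, supply Qs = 5p - 300.
Clearing the new market: 2044 - 5p = 5p - 300, so p = 234.4 and Q = 872.
Expenditure moves from 293×579 = 169647 to 234.4×872 = 204396.8; change = +34749.8.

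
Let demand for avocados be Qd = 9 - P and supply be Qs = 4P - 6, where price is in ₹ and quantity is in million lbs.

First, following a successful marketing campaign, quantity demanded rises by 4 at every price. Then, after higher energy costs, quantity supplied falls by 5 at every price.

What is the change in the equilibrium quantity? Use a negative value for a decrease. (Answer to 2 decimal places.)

Solve the original market: 9 - P = 4P - 6, hence P = 3 and Q = 6.
After the shift, demand is Qd = 13 - P and supply is Qs = 4P - 11.
Setting them equal: 13 - P = 4P - 11 → 24 = 5P, so P = 4.8 and Q = 8.2.
ΔQ = 8.2 − 6 = +2.20.

+2.20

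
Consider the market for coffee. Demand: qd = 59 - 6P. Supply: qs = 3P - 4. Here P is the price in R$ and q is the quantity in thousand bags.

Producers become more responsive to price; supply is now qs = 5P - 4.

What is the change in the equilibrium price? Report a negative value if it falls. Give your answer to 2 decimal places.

Initially, 59 - 6P = 3P - 4, so 63 = 9P and P = 7, q = 17.
After the shift, demand is qd = 59 - 6P and supply is qs = 5P - 4.
Clearing the new market: 59 - 6P = 5P - 4, so P = 63/11 ≈ 5.7273 and q = 271/11 ≈ 24.6364.
ΔP = 5.7273 − 7 = -1.27.

-1.27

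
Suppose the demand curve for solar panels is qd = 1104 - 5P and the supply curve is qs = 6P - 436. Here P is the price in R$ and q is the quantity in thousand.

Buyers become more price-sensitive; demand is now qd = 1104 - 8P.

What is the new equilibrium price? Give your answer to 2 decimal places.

110.00

Initially, 1104 - 5P = 6P - 436, so 1540 = 11P and P = 140, q = 404.
The shock moves the curves to qd = 1104 - 8P and qs = 6P - 436.
Clearing the new market: 1104 - 8P = 6P - 436, so P = 110 and q = 224.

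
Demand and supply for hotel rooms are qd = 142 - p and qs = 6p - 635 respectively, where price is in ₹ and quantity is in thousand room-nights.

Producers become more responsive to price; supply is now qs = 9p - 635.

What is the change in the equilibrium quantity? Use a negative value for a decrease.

+33.3

Original equilibrium: 142 - p = 6p - 635 gives 777 = 7p, so p = 111 and q = 31.
With the change applied: demand qd = 142 - p, supply qs = 9p - 635.
Clearing the new market: 142 - p = 9p - 635, so p = 77.7 and q = 64.3.
Δq = 64.3 − 31 = +33.3.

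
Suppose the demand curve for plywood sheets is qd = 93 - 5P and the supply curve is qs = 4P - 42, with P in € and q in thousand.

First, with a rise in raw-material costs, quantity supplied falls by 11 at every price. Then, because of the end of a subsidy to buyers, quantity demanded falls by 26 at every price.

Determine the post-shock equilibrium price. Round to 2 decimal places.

Before the shock: 93 - 5P = 4P - 42 ⇒ 135 = 9P ⇒ P = 15, q = 18.
After the shift, demand is qd = 67 - 5P and supply is qs = 4P - 53.
New equilibrium: 67 - 5P = 4P - 53 ⇒ 120 = 9P ⇒ P = 40/3 ≈ 13.3333, q = 1/3 ≈ 0.3333.

13.33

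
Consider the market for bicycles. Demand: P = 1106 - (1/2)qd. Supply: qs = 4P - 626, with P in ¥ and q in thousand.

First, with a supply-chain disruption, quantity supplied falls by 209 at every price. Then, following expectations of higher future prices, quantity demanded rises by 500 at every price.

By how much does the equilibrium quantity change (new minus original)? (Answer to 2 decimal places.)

+263.67

Original equilibrium: 2212 - 2P = 4P - 626 gives 2838 = 6P, so P = 473 and q = 1266.
After the shift, demand is qd = 2712 - 2P and supply is qs = 4P - 835.
New equilibrium: 2712 - 2P = 4P - 835 ⇒ 3547 = 6P ⇒ P = 3547/6 ≈ 591.1667, q = 4589/3 ≈ 1529.6667.
Δq = 1529.6667 − 1266 = +263.67.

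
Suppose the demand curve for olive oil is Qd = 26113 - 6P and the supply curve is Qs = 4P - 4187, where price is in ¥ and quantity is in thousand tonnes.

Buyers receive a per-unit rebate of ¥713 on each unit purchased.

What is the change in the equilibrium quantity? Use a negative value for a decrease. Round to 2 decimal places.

+1711.20

Original equilibrium: 26113 - 6P = 4P - 4187 gives 30300 = 10P, so P = 3030 and Q = 7933.
Since buyers' out-of-pocket price is the market price minus the rebate, the effective demand curve becomes Qd = 30391 - 6P.
Equate the new curves: 30391 - 6P = 4P - 4187, giving 34578 = 10P, P = 3457.8, Q = 9644.2.
ΔQ = 9644.2 − 7933 = +1711.20.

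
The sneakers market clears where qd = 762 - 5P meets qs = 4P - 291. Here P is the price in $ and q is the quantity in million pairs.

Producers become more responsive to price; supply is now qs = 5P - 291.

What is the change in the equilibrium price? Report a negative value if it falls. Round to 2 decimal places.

-11.70

Before the shock: 762 - 5P = 4P - 291 ⇒ 1053 = 9P ⇒ P = 117, q = 177.
With the change applied: demand qd = 762 - 5P, supply qs = 5P - 291.
Clearing the new market: 762 - 5P = 5P - 291, so P = 105.3 and q = 235.5.
ΔP = 105.3 − 117 = -11.70.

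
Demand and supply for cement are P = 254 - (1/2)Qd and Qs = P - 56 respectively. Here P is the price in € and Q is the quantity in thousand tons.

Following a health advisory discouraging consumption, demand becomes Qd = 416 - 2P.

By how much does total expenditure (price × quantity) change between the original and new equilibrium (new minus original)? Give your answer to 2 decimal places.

-8872.89

Original equilibrium: 508 - 2P = P - 56 gives 564 = 3P, so P = 188 and Q = 132.
The new curves are Qd = 416 - 2P (demand) and Qs = P - 56 (supply).
Setting them equal: 416 - 2P = P - 56 → 472 = 3P, so P = 472/3 ≈ 157.3333 and Q = 304/3 ≈ 101.3333.
Expenditure moves from 188×132 = 24816 to 157.3333×101.3333 = 15943.1111; change = -8872.89.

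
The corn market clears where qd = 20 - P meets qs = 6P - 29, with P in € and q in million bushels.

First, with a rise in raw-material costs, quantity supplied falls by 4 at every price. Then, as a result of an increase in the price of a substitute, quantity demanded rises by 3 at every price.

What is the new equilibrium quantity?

Before the shock: 20 - P = 6P - 29 ⇒ 49 = 7P ⇒ P = 7, q = 13.
The shock moves the curves to qd = 23 - P and qs = 6P - 33.
Setting them equal: 23 - P = 6P - 33 → 56 = 7P, so P = 8 and q = 15.

15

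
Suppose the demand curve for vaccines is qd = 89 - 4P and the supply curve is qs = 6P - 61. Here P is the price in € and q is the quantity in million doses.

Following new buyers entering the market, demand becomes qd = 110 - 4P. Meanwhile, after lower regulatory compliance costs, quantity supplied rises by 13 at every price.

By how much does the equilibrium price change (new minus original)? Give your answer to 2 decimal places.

Solve the original market: 89 - 4P = 6P - 61, hence P = 15 and q = 29.
The new curves are qd = 110 - 4P (demand) and qs = 6P - 48 (supply).
Clearing the new market: 110 - 4P = 6P - 48, so P = 15.8 and q = 46.8.
ΔP = 15.8 − 15 = +0.80.

+0.80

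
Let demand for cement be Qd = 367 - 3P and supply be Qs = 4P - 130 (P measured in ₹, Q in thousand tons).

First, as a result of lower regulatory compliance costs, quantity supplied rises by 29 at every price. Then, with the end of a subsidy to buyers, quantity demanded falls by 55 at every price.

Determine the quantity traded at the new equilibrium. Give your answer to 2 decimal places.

Before the shock: 367 - 3P = 4P - 130 ⇒ 497 = 7P ⇒ P = 71, Q = 154.
The shock moves the curves to Qd = 312 - 3P and Qs = 4P - 101.
Clearing the new market: 312 - 3P = 4P - 101, so P = 59 and Q = 135.

135.00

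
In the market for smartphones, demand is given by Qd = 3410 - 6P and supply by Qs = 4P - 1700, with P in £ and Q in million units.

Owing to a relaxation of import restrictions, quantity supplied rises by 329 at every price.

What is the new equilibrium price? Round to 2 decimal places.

Solve the original market: 3410 - 6P = 4P - 1700, hence P = 511 and Q = 344.
The new curves are Qd = 3410 - 6P (demand) and Qs = 4P - 1371 (supply).
Equate the new curves: 3410 - 6P = 4P - 1371, giving 4781 = 10P, P = 478.1, Q = 541.4.

478.10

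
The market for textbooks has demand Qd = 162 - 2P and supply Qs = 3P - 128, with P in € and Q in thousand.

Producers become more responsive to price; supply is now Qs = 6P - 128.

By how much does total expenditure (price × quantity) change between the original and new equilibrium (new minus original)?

Initially, 162 - 2P = 3P - 128, so 290 = 5P and P = 58, Q = 46.
With the change applied: demand Qd = 162 - 2P, supply Qs = 6P - 128.
Equate the new curves: 162 - 2P = 6P - 128, giving 290 = 8P, P = 36.25, Q = 89.5.
Expenditure moves from 58×46 = 2668 to 36.25×89.5 = 3244.375; change = +576.375.

+576.375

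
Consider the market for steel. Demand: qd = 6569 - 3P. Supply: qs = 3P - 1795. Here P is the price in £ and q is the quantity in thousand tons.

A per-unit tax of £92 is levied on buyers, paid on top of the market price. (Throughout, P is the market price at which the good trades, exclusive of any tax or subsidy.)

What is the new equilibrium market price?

1348

Before the shock: 6569 - 3P = 3P - 1795 ⇒ 8364 = 6P ⇒ P = 1394, q = 2387.
Since buyers pay the price plus the tax, the effective demand curve becomes qd = 6293 - 3P.
Setting them equal: 6293 - 3P = 3P - 1795 → 8088 = 6P, so P = 1348 and q = 2249.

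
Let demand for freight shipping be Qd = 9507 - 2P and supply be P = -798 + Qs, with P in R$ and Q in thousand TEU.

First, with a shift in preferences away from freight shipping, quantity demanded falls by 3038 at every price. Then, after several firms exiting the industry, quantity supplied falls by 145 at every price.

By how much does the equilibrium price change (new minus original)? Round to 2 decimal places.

-964.33

Original equilibrium: 9507 - 2P = P + 798 gives 8709 = 3P, so P = 2903 and Q = 3701.
The new curves are Qd = 6469 - 2P (demand) and Qs = P + 653 (supply).
Equate the new curves: 6469 - 2P = P + 653, giving 5816 = 3P, P = 5816/3 ≈ 1938.6667, Q = 7775/3 ≈ 2591.6667.
ΔP = 1938.6667 − 2903 = -964.33.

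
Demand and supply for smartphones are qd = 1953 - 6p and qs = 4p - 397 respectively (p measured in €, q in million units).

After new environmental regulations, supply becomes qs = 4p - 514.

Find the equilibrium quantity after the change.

Solve the original market: 1953 - 6p = 4p - 397, hence p = 235 and q = 543.
The shock moves the curves to qd = 1953 - 6p and qs = 4p - 514.
Equate the new curves: 1953 - 6p = 4p - 514, giving 2467 = 10p, p = 246.7, q = 472.8.

472.8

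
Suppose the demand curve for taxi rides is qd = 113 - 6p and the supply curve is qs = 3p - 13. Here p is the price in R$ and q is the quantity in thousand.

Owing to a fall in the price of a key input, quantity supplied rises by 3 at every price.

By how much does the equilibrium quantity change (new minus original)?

+2

Before the shock: 113 - 6p = 3p - 13 ⇒ 126 = 9p ⇒ p = 14, q = 29.
The new curves are qd = 113 - 6p (demand) and qs = 3p - 10 (supply).
Setting them equal: 113 - 6p = 3p - 10 → 123 = 9p, so p = 41/3 ≈ 13.6667 and q = 31.
Δq = 31 − 29 = +2.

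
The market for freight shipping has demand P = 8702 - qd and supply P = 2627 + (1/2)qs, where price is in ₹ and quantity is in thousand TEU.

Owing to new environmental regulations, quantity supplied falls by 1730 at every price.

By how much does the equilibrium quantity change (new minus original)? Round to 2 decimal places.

-576.67

Solve the original market: 8702 - P = 2P - 5254, hence P = 4652 and q = 4050.
The shock moves the curves to qd = 8702 - P and qs = 2P - 6984.
Clearing the new market: 8702 - P = 2P - 6984, so P = 15686/3 ≈ 5228.6667 and q = 10420/3 ≈ 3473.3333.
Δq = 3473.3333 − 4050 = -576.67.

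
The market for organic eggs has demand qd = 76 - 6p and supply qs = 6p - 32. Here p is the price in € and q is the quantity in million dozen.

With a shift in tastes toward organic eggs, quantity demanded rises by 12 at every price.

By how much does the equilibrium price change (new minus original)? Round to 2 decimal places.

+1.00

Before the shock: 76 - 6p = 6p - 32 ⇒ 108 = 12p ⇒ p = 9, q = 22.
The new curves are qd = 88 - 6p (demand) and qs = 6p - 32 (supply).
Equate the new curves: 88 - 6p = 6p - 32, giving 120 = 12p, p = 10, q = 28.
Δp = 10 − 9 = +1.00.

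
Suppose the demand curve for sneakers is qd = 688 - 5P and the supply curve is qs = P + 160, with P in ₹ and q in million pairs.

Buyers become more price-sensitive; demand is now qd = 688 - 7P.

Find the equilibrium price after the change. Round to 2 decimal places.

Original equilibrium: 688 - 5P = P + 160 gives 528 = 6P, so P = 88 and q = 248.
After the shift, demand is qd = 688 - 7P and supply is qs = P + 160.
Equate the new curves: 688 - 7P = P + 160, giving 528 = 8P, P = 66, q = 226.

66.00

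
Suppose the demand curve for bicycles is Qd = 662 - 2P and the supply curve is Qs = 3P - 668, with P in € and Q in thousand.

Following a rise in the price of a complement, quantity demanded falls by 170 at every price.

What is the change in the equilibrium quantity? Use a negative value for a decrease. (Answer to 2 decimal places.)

Original equilibrium: 662 - 2P = 3P - 668 gives 1330 = 5P, so P = 266 and Q = 130.
The new curves are Qd = 492 - 2P (demand) and Qs = 3P - 668 (supply).
Setting them equal: 492 - 2P = 3P - 668 → 1160 = 5P, so P = 232 and Q = 28.
ΔQ = 28 − 130 = -102.00.

-102.00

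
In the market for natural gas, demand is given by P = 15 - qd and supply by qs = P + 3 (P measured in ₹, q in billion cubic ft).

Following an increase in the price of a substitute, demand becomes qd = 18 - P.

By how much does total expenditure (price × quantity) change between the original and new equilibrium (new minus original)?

+24.75

Solve the original market: 15 - P = P + 3, hence P = 6 and q = 9.
The shock moves the curves to qd = 18 - P and qs = P + 3.
New equilibrium: 18 - P = P + 3 ⇒ 15 = 2P ⇒ P = 7.5, q = 10.5.
Expenditure moves from 6×9 = 54 to 7.5×10.5 = 78.75; change = +24.75.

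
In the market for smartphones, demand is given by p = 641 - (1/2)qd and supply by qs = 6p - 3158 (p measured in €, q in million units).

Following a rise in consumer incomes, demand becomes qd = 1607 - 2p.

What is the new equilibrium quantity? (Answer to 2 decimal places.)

415.75

Initially, 1282 - 2p = 6p - 3158, so 4440 = 8p and p = 555, q = 172.
The new curves are qd = 1607 - 2p (demand) and qs = 6p - 3158 (supply).
Equate the new curves: 1607 - 2p = 6p - 3158, giving 4765 = 8p, p = 595.625, q = 415.75.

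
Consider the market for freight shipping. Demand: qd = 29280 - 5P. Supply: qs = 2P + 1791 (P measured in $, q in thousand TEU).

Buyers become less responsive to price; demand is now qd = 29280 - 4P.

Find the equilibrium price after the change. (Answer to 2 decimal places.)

Before the shock: 29280 - 5P = 2P + 1791 ⇒ 27489 = 7P ⇒ P = 3927, q = 9645.
With the change applied: demand qd = 29280 - 4P, supply qs = 2P + 1791.
Setting them equal: 29280 - 4P = 2P + 1791 → 27489 = 6P, so P = 4581.5 and q = 10954.

4581.50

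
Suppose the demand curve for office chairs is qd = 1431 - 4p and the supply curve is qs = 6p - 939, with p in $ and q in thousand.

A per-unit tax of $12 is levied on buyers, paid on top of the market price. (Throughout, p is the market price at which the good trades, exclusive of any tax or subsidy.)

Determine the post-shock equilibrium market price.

232.2

Before the shock: 1431 - 4p = 6p - 939 ⇒ 2370 = 10p ⇒ p = 237, q = 483.
Since buyers pay the price plus the tax, the effective demand curve becomes qd = 1383 - 4p.
Setting them equal: 1383 - 4p = 6p - 939 → 2322 = 10p, so p = 232.2 and q = 454.2.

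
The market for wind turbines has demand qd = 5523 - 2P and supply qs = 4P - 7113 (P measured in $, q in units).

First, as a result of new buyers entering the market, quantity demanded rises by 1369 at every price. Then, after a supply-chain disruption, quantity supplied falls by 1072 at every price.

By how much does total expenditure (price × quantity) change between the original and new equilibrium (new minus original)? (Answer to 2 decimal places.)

Original equilibrium: 5523 - 2P = 4P - 7113 gives 12636 = 6P, so P = 2106 and q = 1311.
After the shift, demand is qd = 6892 - 2P and supply is qs = 4P - 8185.
New equilibrium: 6892 - 2P = 4P - 8185 ⇒ 15077 = 6P ⇒ P = 15077/6 ≈ 2512.8333, q = 5599/3 ≈ 1866.3333.
Expenditure moves from 2106×1311 = 2760966 to 2512.8333×1866.3333 = 4689784.6111; change = +1928818.61.

+1928818.61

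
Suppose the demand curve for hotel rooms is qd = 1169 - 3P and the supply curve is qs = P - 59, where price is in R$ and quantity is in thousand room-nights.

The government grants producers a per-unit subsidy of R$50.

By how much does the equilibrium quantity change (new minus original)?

+37.5

Before the shock: 1169 - 3P = P - 59 ⇒ 1228 = 4P ⇒ P = 307, q = 248.
Since sellers receive the price plus the subsidy, the effective supply curve becomes qs = P - 9.
Clearing the new market: 1169 - 3P = P - 9, so P = 294.5 and q = 285.5.
Δq = 285.5 − 248 = +37.5.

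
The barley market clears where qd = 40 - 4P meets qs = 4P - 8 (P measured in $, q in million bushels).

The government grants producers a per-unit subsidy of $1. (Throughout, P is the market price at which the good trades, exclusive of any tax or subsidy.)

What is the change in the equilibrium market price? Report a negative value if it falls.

Solve the original market: 40 - 4P = 4P - 8, hence P = 6 and q = 16.
Since sellers receive the price plus the subsidy, the effective supply curve becomes qs = 4P - 4.
Clearing the new market: 40 - 4P = 4P - 4, so P = 5.5 and q = 18.
ΔP = 5.5 − 6 = -0.5.

-0.5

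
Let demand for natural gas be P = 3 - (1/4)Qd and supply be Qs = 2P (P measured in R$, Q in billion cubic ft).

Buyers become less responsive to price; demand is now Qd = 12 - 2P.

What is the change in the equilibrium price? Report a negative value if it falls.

Original equilibrium: 12 - 4P = 2P gives 12 = 6P, so P = 2 and Q = 4.
The new curves are Qd = 12 - 2P (demand) and Qs = 2P (supply).
New equilibrium: 12 - 2P = 2P ⇒ 12 = 4P ⇒ P = 3, Q = 6.
ΔP = 3 − 2 = +1.

+1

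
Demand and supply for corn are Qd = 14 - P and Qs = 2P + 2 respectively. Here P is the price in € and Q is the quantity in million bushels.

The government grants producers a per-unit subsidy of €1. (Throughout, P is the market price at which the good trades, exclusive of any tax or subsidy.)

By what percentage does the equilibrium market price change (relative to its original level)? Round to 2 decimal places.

Original equilibrium: 14 - P = 2P + 2 gives 12 = 3P, so P = 4 and Q = 10.
Since sellers receive the price plus the subsidy, the effective supply curve becomes Qs = 2P + 4.
Setting them equal: 14 - P = 2P + 4 → 10 = 3P, so P = 10/3 ≈ 3.3333 and Q = 32/3 ≈ 10.6667.
%ΔP = (3.3333 − 4) / 4 × 100 = -16.67%.

-16.67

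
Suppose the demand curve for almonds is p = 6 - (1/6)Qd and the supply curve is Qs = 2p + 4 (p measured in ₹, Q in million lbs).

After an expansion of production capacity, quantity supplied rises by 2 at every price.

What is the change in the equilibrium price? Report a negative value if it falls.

Before the shock: 36 - 6p = 2p + 4 ⇒ 32 = 8p ⇒ p = 4, Q = 12.
The new curves are Qd = 36 - 6p (demand) and Qs = 2p + 6 (supply).
Setting them equal: 36 - 6p = 2p + 6 → 30 = 8p, so p = 3.75 and Q = 13.5.
Δp = 3.75 − 4 = -0.25.

-0.25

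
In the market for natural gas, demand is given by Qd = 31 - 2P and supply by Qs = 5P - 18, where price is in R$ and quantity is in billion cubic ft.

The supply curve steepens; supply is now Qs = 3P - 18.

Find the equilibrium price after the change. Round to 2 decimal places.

9.80

Solve the original market: 31 - 2P = 5P - 18, hence P = 7 and Q = 17.
After the shift, demand is Qd = 31 - 2P and supply is Qs = 3P - 18.
Setting them equal: 31 - 2P = 3P - 18 → 49 = 5P, so P = 9.8 and Q = 11.4.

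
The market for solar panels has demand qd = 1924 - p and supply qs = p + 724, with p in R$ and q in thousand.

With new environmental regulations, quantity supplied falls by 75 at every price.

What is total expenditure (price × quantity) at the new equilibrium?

Before the shock: 1924 - p = p + 724 ⇒ 1200 = 2p ⇒ p = 600, q = 1324.
The shock moves the curves to qd = 1924 - p and qs = p + 649.
New equilibrium: 1924 - p = p + 649 ⇒ 1275 = 2p ⇒ p = 637.5, q = 1286.5.
New expenditure = 637.5 × 1286.5 = 820143.75.

820143.75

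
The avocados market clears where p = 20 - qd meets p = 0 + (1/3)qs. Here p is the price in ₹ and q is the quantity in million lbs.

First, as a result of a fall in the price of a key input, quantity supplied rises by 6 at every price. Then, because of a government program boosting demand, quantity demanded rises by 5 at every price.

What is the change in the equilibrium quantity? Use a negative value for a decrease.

Solve the original market: 20 - p = 3p, hence p = 5 and q = 15.
The shock moves the curves to qd = 25 - p and qs = 3p + 6.
Setting them equal: 25 - p = 3p + 6 → 19 = 4p, so p = 4.75 and q = 20.25.
Δq = 20.25 − 15 = +5.25.

+5.25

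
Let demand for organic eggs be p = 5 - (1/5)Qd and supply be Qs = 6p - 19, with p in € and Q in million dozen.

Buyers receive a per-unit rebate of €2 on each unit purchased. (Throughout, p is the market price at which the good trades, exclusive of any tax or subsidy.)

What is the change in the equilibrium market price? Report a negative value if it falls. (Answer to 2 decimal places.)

Initially, 25 - 5p = 6p - 19, so 44 = 11p and p = 4, Q = 5.
Since buyers' out-of-pocket price is the market price minus the rebate, the effective demand curve becomes Qd = 35 - 5p.
Equate the new curves: 35 - 5p = 6p - 19, giving 54 = 11p, p = 54/11 ≈ 4.9091, Q = 115/11 ≈ 10.4545.
Δp = 4.9091 − 4 = +0.91.

+0.91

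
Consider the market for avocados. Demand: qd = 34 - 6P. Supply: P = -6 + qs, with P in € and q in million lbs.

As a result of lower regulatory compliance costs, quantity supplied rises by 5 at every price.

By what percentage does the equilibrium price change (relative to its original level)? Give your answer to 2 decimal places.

Initially, 34 - 6P = P + 6, so 28 = 7P and P = 4, q = 10.
The shock moves the curves to qd = 34 - 6P and qs = P + 11.
New equilibrium: 34 - 6P = P + 11 ⇒ 23 = 7P ⇒ P = 23/7 ≈ 3.2857, q = 100/7 ≈ 14.2857.
%ΔP = (3.2857 − 4) / 4 × 100 = -17.86%.

-17.86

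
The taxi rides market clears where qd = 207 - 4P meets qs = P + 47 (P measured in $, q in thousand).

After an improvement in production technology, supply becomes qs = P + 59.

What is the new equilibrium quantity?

Initially, 207 - 4P = P + 47, so 160 = 5P and P = 32, q = 79.
The new curves are qd = 207 - 4P (demand) and qs = P + 59 (supply).
New equilibrium: 207 - 4P = P + 59 ⇒ 148 = 5P ⇒ P = 29.6, q = 88.6.

88.6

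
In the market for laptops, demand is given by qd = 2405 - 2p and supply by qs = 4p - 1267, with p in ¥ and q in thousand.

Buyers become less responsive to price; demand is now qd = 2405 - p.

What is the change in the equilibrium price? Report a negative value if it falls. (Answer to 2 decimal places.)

+122.40

Original equilibrium: 2405 - 2p = 4p - 1267 gives 3672 = 6p, so p = 612 and q = 1181.
The shock moves the curves to qd = 2405 - p and qs = 4p - 1267.
Equate the new curves: 2405 - p = 4p - 1267, giving 3672 = 5p, p = 734.4, q = 1670.6.
Δp = 734.4 − 612 = +122.40.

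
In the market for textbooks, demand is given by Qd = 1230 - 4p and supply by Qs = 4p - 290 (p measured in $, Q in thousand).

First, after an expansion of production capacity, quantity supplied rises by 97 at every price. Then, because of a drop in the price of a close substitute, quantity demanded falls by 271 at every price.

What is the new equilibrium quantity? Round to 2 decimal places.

383.00

Solve the original market: 1230 - 4p = 4p - 290, hence p = 190 and Q = 470.
The shock moves the curves to Qd = 959 - 4p and Qs = 4p - 193.
Clearing the new market: 959 - 4p = 4p - 193, so p = 144 and Q = 383.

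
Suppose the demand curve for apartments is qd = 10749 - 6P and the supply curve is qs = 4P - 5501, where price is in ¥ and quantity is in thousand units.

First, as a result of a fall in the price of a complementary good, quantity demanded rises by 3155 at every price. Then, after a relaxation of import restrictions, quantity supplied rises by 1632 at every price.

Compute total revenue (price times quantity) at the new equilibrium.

Initially, 10749 - 6P = 4P - 5501, so 16250 = 10P and P = 1625, q = 999.
The shock moves the curves to qd = 13904 - 6P and qs = 4P - 3869.
New equilibrium: 13904 - 6P = 4P - 3869 ⇒ 17773 = 10P ⇒ P = 1777.3, q = 3240.2.
New expenditure = 1777.3 × 3240.2 = 5758807.46.

5758807.46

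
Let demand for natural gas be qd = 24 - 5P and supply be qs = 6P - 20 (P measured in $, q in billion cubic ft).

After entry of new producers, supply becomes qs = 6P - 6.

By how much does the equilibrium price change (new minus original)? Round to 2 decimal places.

-1.27

Solve the original market: 24 - 5P = 6P - 20, hence P = 4 and q = 4.
The new curves are qd = 24 - 5P (demand) and qs = 6P - 6 (supply).
New equilibrium: 24 - 5P = 6P - 6 ⇒ 30 = 11P ⇒ P = 30/11 ≈ 2.7273, q = 114/11 ≈ 10.3636.
ΔP = 2.7273 − 4 = -1.27.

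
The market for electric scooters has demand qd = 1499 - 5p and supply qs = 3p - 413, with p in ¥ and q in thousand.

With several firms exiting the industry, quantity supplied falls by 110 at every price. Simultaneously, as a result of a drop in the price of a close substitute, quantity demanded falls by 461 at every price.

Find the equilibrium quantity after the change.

Initially, 1499 - 5p = 3p - 413, so 1912 = 8p and p = 239, q = 304.
The new curves are qd = 1038 - 5p (demand) and qs = 3p - 523 (supply).
Setting them equal: 1038 - 5p = 3p - 523 → 1561 = 8p, so p = 195.125 and q = 62.375.

62.375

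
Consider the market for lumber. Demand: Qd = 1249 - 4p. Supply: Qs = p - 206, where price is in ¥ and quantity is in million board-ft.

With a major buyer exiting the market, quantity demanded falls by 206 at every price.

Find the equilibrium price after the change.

249.8

Before the shock: 1249 - 4p = p - 206 ⇒ 1455 = 5p ⇒ p = 291, Q = 85.
The shock moves the curves to Qd = 1043 - 4p and Qs = p - 206.
Equate the new curves: 1043 - 4p = p - 206, giving 1249 = 5p, p = 249.8, Q = 43.8.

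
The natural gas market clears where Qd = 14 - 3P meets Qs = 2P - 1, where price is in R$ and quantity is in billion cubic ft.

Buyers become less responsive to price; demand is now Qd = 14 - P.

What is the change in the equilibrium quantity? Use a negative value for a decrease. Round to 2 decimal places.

Original equilibrium: 14 - 3P = 2P - 1 gives 15 = 5P, so P = 3 and Q = 5.
With the change applied: demand Qd = 14 - P, supply Qs = 2P - 1.
New equilibrium: 14 - P = 2P - 1 ⇒ 15 = 3P ⇒ P = 5, Q = 9.
ΔQ = 9 − 5 = +4.00.

+4.00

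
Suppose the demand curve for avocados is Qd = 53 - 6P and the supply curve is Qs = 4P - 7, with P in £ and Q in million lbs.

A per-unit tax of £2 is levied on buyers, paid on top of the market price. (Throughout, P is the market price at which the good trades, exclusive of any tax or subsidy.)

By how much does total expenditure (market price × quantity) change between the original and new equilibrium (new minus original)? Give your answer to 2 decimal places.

-43.44

Before the shock: 53 - 6P = 4P - 7 ⇒ 60 = 10P ⇒ P = 6, Q = 17.
Since buyers pay the price plus the tax, the effective demand curve becomes Qd = 41 - 6P.
Equate the new curves: 41 - 6P = 4P - 7, giving 48 = 10P, P = 4.8, Q = 12.2.
Expenditure moves from 6×17 = 102 to 4.8×12.2 = 58.56; change = -43.44.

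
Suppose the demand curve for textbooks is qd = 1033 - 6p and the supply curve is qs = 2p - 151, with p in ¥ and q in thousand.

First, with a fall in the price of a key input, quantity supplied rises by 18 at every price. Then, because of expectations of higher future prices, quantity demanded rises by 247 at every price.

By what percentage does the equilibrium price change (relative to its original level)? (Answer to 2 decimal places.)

+19.34

Initially, 1033 - 6p = 2p - 151, so 1184 = 8p and p = 148, q = 145.
With the change applied: demand qd = 1280 - 6p, supply qs = 2p - 133.
Setting them equal: 1280 - 6p = 2p - 133 → 1413 = 8p, so p = 176.625 and q = 220.25.
%Δp = (176.625 − 148) / 148 × 100 = +19.34%.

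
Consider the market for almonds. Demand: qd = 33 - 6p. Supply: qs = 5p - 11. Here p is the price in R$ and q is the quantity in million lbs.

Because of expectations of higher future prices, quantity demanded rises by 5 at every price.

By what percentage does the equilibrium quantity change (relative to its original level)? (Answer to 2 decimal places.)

+25.25

Solve the original market: 33 - 6p = 5p - 11, hence p = 4 and q = 9.
The shock moves the curves to qd = 38 - 6p and qs = 5p - 11.
Clearing the new market: 38 - 6p = 5p - 11, so p = 49/11 ≈ 4.4545 and q = 124/11 ≈ 11.2727.
%Δq = (11.2727 − 9) / 9 × 100 = +25.25%.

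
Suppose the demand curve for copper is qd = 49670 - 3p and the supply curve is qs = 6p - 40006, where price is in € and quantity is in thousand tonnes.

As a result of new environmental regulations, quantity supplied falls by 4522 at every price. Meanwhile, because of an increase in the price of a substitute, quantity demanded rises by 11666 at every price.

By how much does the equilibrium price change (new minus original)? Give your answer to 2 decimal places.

+1798.67

Original equilibrium: 49670 - 3p = 6p - 40006 gives 89676 = 9p, so p = 9964 and q = 19778.
With the change applied: demand qd = 61336 - 3p, supply qs = 6p - 44528.
New equilibrium: 61336 - 3p = 6p - 44528 ⇒ 105864 = 9p ⇒ p = 35288/3 ≈ 11762.6667, q = 26048.
Δp = 11762.6667 − 9964 = +1798.67.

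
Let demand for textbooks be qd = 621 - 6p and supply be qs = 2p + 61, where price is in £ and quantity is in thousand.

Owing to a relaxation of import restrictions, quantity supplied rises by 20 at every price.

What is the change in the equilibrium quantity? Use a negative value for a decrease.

Before the shock: 621 - 6p = 2p + 61 ⇒ 560 = 8p ⇒ p = 70, q = 201.
After the shift, demand is qd = 621 - 6p and supply is qs = 2p + 81.
Equate the new curves: 621 - 6p = 2p + 81, giving 540 = 8p, p = 67.5, q = 216.
Δq = 216 − 201 = +15.

+15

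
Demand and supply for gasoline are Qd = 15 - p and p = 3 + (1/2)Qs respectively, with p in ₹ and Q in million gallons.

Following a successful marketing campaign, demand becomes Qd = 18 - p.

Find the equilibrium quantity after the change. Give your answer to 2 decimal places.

Initially, 15 - p = 2p - 6, so 21 = 3p and p = 7, Q = 8.
With the change applied: demand Qd = 18 - p, supply Qs = 2p - 6.
Setting them equal: 18 - p = 2p - 6 → 24 = 3p, so p = 8 and Q = 10.

10.00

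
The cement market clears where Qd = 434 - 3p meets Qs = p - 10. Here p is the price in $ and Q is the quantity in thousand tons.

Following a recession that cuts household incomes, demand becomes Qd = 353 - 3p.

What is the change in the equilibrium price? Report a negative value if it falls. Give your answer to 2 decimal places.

-20.25

Before the shock: 434 - 3p = p - 10 ⇒ 444 = 4p ⇒ p = 111, Q = 101.
The shock moves the curves to Qd = 353 - 3p and Qs = p - 10.
Clearing the new market: 353 - 3p = p - 10, so p = 90.75 and Q = 80.75.
Δp = 90.75 − 111 = -20.25.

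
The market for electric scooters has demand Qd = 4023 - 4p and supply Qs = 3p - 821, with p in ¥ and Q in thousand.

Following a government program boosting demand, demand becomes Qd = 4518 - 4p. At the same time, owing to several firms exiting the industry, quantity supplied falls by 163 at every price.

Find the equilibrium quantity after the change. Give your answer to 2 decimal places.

1374.00

Solve the original market: 4023 - 4p = 3p - 821, hence p = 692 and Q = 1255.
The shock moves the curves to Qd = 4518 - 4p and Qs = 3p - 984.
Clearing the new market: 4518 - 4p = 3p - 984, so p = 786 and Q = 1374.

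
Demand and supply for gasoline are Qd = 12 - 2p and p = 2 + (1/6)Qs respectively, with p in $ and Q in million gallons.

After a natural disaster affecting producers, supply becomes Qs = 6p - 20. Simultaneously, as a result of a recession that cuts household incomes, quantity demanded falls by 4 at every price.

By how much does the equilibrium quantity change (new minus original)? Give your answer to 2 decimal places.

Initially, 12 - 2p = 6p - 12, so 24 = 8p and p = 3, Q = 6.
After the shift, demand is Qd = 8 - 2p and supply is Qs = 6p - 20.
Equate the new curves: 8 - 2p = 6p - 20, giving 28 = 8p, p = 3.5, Q = 1.
ΔQ = 1 − 6 = -5.00.

-5.00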